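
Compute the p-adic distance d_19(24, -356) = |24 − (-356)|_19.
d_19(24, -356) = 1/19

Step 1 — x − y = 24 − (-356) = 380. Step 2 — v_19(380) = 1 (factor: 380 = (19^1 · 20); the sign does not affect v_p). Step 3 — |x − y|_19 = 19^{-1} = 1/19.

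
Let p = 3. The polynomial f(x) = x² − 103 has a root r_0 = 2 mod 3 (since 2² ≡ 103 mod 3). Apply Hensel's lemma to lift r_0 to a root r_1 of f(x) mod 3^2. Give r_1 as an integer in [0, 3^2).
r_1 = 2 (mod 9)

Hensel's recurrence: r_{i+1} = r_i − f(r_i)·(f′(r_i))^{-1} mod 3^{i+2}, with f′(x) = 2x. Iterate:
  r_0 = 2 (mod 3)
  r_1 = 2 (mod 9)
Final: r_1 = 2, and one checks f(r_1) ≡ 0 mod 3^2.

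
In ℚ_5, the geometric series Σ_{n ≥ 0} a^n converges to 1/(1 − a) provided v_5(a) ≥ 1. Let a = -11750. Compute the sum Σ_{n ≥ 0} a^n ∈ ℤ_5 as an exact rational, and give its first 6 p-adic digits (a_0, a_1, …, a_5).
Σ a^n = 1/(1 − a) = 1/11751;  first 6 digits = (1, 0, 0, 1, 1, 1)

v_5(a) = 3 ≥ 1, so the series converges in ℤ_5 to 1/(1 − a) = 1/(1 − (-11750)) = 1/11751. Expand this rational in ℤ_5: compute digits iteratively via d_i = x_i mod 5, x_{i+1} = (x_i − d_i)/5. The first 6 digits are (1, 0, 0, 1, 1, 1).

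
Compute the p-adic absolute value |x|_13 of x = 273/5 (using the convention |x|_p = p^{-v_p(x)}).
|273/5|_13 = 1/13

Step 1 — compute v_13(x) by factoring powers of 13 out of the numerator and denominator: v_13(273/5) = 1. Step 2 — apply |x|_p = p^{-v_p(x)} = 13^{-1} = 1/13.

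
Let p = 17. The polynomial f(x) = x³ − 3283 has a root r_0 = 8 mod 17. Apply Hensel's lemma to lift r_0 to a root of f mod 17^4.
r_3 = 59576 (mod 83521)

Hensel: r_{i+1} = r_i − f(r_i)/f′(r_i) mod 17^{i+2}, where f′(x) = 3x². Iterate:
  r_0 = 8 (mod 17)
  r_1 = 42 (mod 289)
  r_2 = 620 (mod 4913)
  r_3 = 59576 (mod 83521)
Final: r = 59576 with f(r) ≡ 0 mod 17^4.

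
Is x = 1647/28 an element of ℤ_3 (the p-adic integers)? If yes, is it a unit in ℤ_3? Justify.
x ∈ ℤ_3 but not a unit; v_3(x) = 3 > 0

ℤ_3 = {x ∈ ℚ_3 : v_3(x) ≥ 0} and ℤ_3^× = {x ∈ ℤ_3 : v_3(x) = 0}. Here v_3(1647/28) = v_3(num) − v_3(den) = 3; compare against these criteria.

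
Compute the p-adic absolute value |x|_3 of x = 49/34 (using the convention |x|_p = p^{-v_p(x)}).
|49/34|_3 = 1

Step 1 — compute v_3(x) by factoring powers of 3 out of the numerator and denominator: v_3(49/34) = 0. Step 2 — apply |x|_p = p^{-v_p(x)} = 3^{0} = 1.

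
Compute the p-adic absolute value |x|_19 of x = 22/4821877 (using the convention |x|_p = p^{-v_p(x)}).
|22/4821877|_19 = 130321

Step 1 — compute v_19(x) by factoring powers of 19 out of the numerator and denominator: v_19(22/4821877) = -4. Step 2 — apply |x|_p = p^{-v_p(x)} = 19^{4} = 130321.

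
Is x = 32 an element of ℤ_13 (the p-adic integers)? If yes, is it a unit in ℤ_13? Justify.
x ∈ ℤ_13^× (unit); v_13(x) = 0

ℤ_13 = {x ∈ ℚ_13 : v_13(x) ≥ 0} and ℤ_13^× = {x ∈ ℤ_13 : v_13(x) = 0}. Here v_13(32) = v_13(num) − v_13(den) = 0; compare against these criteria.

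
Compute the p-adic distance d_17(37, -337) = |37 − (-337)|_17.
d_17(37, -337) = 1/17

Step 1 — x − y = 37 − (-337) = 374. Step 2 — v_17(374) = 1 (factor: 374 = (17^1 · 22); the sign does not affect v_p). Step 3 — |x − y|_17 = 17^{-1} = 1/17.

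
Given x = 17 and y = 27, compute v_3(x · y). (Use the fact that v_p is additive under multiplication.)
v_3(459) = 3

v_p(x) = 0 (factor: 17 = 3^0 · 17); v_p(y) = 3 (factor: 27 = 3^3 · 1). Additivity: v_p(xy) = v_p(x) + v_p(y) = 0 + 3 = 3. (Direct check: xy = 459 = 3^3 · (17).)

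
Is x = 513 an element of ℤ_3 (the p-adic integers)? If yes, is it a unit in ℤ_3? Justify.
x ∈ ℤ_3 but not a unit; v_3(x) = 3 > 0

ℤ_3 = {x ∈ ℚ_3 : v_3(x) ≥ 0} and ℤ_3^× = {x ∈ ℤ_3 : v_3(x) = 0}. Here v_3(513) = v_3(num) − v_3(den) = 3; compare against these criteria.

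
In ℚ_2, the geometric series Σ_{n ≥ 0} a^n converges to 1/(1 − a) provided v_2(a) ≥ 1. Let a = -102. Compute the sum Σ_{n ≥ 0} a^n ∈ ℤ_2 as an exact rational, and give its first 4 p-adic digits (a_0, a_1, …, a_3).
Σ a^n = 1/(1 − a) = 1/103;  first 4 digits = (1, 1, 1, 0)

v_2(a) = 1 ≥ 1, so the series converges in ℤ_2 to 1/(1 − a) = 1/(1 − (-102)) = 1/103. Expand this rational in ℤ_2: compute digits iteratively via d_i = x_i mod 2, x_{i+1} = (x_i − d_i)/2. The first 4 digits are (1, 1, 1, 0).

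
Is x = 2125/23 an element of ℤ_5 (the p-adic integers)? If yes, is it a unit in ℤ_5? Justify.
x ∈ ℤ_5 but not a unit; v_5(x) = 3 > 0

ℤ_5 = {x ∈ ℚ_5 : v_5(x) ≥ 0} and ℤ_5^× = {x ∈ ℤ_5 : v_5(x) = 0}. Here v_5(2125/23) = v_5(num) − v_5(den) = 3; compare against these criteria.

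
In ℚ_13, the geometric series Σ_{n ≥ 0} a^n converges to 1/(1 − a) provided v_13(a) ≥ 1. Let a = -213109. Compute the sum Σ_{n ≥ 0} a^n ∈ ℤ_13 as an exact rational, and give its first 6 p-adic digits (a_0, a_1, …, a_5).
Σ a^n = 1/(1 − a) = 1/213110;  first 6 digits = (1, 0, 0, 7, 5, 12)

v_13(a) = 3 ≥ 1, so the series converges in ℤ_13 to 1/(1 − a) = 1/(1 − (-213109)) = 1/213110. Expand this rational in ℤ_13: compute digits iteratively via d_i = x_i mod 13, x_{i+1} = (x_i − d_i)/13. The first 6 digits are (1, 0, 0, 7, 5, 12).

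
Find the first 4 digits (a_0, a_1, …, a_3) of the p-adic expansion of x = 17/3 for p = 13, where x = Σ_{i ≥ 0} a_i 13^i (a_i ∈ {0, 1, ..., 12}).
(a_0, …, a_3) = (10, 4, 4, 4)

v_13(17/3) = 0 (numerator and denominator both coprime to 13), so x ∈ ℤ_13^×. Compute digits iteratively via a_i = x_i mod 13, x_{i+1} = (x_i − a_i)/13, with x_0 = x:
  x_0 = 17/3;  a_0 = 10;  x_1 = (x_0 − 10)/13 = -1/3
  x_1 = -1/3;  a_1 = 4;  x_2 = (x_1 − 4)/13 = -1/3
  x_2 = -1/3;  a_2 = 4;  x_3 = (x_2 − 4)/13 = -1/3
  x_3 = -1/3;  a_3 = 4;  x_4 = (x_3 − 4)/13 = -1/3
Digits: (10, 4, 4, 4).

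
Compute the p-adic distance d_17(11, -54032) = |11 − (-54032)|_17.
d_17(11, -54032) = 1/4913

Step 1 — x − y = 11 − (-54032) = 54043. Step 2 — v_17(54043) = 3 (factor: 54043 = (17^3 · 11); the sign does not affect v_p). Step 3 — |x − y|_17 = 17^{-3} = 1/4913.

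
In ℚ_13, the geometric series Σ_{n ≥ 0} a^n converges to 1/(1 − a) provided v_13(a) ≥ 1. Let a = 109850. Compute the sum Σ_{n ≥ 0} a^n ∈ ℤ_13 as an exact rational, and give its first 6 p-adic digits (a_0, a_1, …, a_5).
Σ a^n = 1/(1 − a) = -1/109849;  first 6 digits = (1, 0, 0, 11, 3, 0)

v_13(a) = 3 ≥ 1, so the series converges in ℤ_13 to 1/(1 − a) = 1/(1 − 109850) = -1/109849. Expand this rational in ℤ_13: compute digits iteratively via d_i = x_i mod 13, x_{i+1} = (x_i − d_i)/13. The first 6 digits are (1, 0, 0, 11, 3, 0).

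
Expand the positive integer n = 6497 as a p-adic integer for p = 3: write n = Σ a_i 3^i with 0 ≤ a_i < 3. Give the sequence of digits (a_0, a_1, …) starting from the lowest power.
(a_0, a_1, …) = (2, 2, 1, 0, 2, 2, 2, 2)

Repeated division by 3 gives the digits low-to-high: 6497 = 2 + 2·3^1 + 1·3^2 + 2·3^4 + 2·3^5 + 2·3^6 + 2·3^7. Digit sequence: (2, 2, 1, 0, 2, 2, 2, 2).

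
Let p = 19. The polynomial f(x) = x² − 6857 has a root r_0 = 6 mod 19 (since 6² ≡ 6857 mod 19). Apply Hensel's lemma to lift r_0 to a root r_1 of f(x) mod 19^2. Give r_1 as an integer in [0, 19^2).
r_1 = 63 (mod 361)

Hensel's recurrence: r_{i+1} = r_i − f(r_i)·(f′(r_i))^{-1} mod 19^{i+2}, with f′(x) = 2x. Iterate:
  r_0 = 6 (mod 19)
  r_1 = 63 (mod 361)
Final: r_1 = 63, and one checks f(r_1) ≡ 0 mod 19^2.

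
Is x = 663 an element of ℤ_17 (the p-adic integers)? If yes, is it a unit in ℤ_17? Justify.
x ∈ ℤ_17 but not a unit; v_17(x) = 1 > 0

ℤ_17 = {x ∈ ℚ_17 : v_17(x) ≥ 0} and ℤ_17^× = {x ∈ ℤ_17 : v_17(x) = 0}. Here v_17(663) = v_17(num) − v_17(den) = 1; compare against these criteria.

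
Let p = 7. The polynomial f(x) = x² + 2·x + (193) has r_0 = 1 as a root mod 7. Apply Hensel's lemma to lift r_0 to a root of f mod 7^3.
r_2 = 295 (mod 343)

Hensel: r_{i+1} = r_i − f(r_i)·(f′(r_i))^{-1} mod 7^{i+2}, f′(x) = 2x + 2. Iterate:
  r_0 = 1 (mod 7)
  r_1 = 1 (mod 49)
  r_2 = 295 (mod 343)
Final: r = 295 satisfies f(r) ≡ 0 mod 7^3.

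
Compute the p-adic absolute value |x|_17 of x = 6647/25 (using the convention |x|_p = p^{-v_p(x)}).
|6647/25|_17 = 1/289

Step 1 — compute v_17(x) by factoring powers of 17 out of the numerator and denominator: v_17(6647/25) = 2. Step 2 — apply |x|_p = p^{-v_p(x)} = 17^{-2} = 1/289.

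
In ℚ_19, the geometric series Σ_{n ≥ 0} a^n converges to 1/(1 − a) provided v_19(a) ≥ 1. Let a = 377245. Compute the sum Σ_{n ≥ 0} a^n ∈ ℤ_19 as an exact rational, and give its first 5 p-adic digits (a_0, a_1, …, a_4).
Σ a^n = 1/(1 − a) = -1/377244;  first 5 digits = (1, 0, 0, 17, 2)

v_19(a) = 3 ≥ 1, so the series converges in ℤ_19 to 1/(1 − a) = 1/(1 − 377245) = -1/377244. Expand this rational in ℤ_19: compute digits iteratively via d_i = x_i mod 19, x_{i+1} = (x_i − d_i)/19. The first 5 digits are (1, 0, 0, 17, 2).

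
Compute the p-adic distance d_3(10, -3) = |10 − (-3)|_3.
d_3(10, -3) = 1

Step 1 — x − y = 10 − (-3) = 13. Step 2 — v_3(13) = 0 (factor: 13 = (3^0 · 13); the sign does not affect v_p). Step 3 — |x − y|_3 = 3^{0} = 1.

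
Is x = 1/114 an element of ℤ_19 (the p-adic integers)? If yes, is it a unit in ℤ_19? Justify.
x ∉ ℤ_19 (v_19(x) = -1 < 0)

ℤ_19 = {x ∈ ℚ_19 : v_19(x) ≥ 0} and ℤ_19^× = {x ∈ ℤ_19 : v_19(x) = 0}. Here v_19(1/114) = v_19(num) − v_19(den) = -1; compare against these criteria.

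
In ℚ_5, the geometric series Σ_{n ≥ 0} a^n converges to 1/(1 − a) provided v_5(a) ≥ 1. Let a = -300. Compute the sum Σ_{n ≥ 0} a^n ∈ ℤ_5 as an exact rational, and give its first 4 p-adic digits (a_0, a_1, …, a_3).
Σ a^n = 1/(1 − a) = 1/301;  first 4 digits = (1, 0, 3, 2)

v_5(a) = 2 ≥ 1, so the series converges in ℤ_5 to 1/(1 − a) = 1/(1 − (-300)) = 1/301. Expand this rational in ℤ_5: compute digits iteratively via d_i = x_i mod 5, x_{i+1} = (x_i − d_i)/5. The first 4 digits are (1, 0, 3, 2).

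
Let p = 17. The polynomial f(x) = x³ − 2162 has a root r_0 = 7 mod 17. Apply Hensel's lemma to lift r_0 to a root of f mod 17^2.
r_1 = 41 (mod 289)

Hensel: r_{i+1} = r_i − f(r_i)/f′(r_i) mod 17^{i+2}, where f′(x) = 3x². Iterate:
  r_0 = 7 (mod 17)
  r_1 = 41 (mod 289)
Final: r = 41 with f(r) ≡ 0 mod 17^2.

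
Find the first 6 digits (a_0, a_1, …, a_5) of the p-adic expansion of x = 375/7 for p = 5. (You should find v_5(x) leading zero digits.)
(a_0, …, a_5) = (0, 0, 0, 4, 0, 2)

v_5(375/7) = 3, so a_0 = ... = a_2 = 0. Factor out: x = 5^3 · u with u = 3/7 a unit in ℤ_5. Expand u iteratively via a_{v+i} = u_i mod 5, u_{i+1} = (u_i − a_{v+i})/5:
  u_0 = 3/7;  a_3 = 4;  u_1 = (u_0 − 4)/5 = -5/7
  u_1 = -5/7;  a_4 = 0;  u_2 = (u_1 − 0)/5 = -1/7
  u_2 = -1/7;  a_5 = 2;  u_3 = (u_2 − 2)/5 = -3/7
Digits: (0, 0, 0, 4, 0, 2).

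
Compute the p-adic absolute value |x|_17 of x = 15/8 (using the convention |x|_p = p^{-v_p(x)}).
|15/8|_17 = 1

Step 1 — compute v_17(x) by factoring powers of 17 out of the numerator and denominator: v_17(15/8) = 0. Step 2 — apply |x|_p = p^{-v_p(x)} = 17^{0} = 1.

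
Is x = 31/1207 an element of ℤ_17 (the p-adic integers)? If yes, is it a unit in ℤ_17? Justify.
x ∉ ℤ_17 (v_17(x) = -1 < 0)

ℤ_17 = {x ∈ ℚ_17 : v_17(x) ≥ 0} and ℤ_17^× = {x ∈ ℤ_17 : v_17(x) = 0}. Here v_17(31/1207) = v_17(num) − v_17(den) = -1; compare against these criteria.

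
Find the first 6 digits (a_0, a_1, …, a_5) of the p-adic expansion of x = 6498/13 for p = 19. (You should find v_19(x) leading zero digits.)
(a_0, …, a_5) = (0, 0, 16, 8, 1, 16)

v_19(6498/13) = 2, so a_0 = ... = a_1 = 0. Factor out: x = 19^2 · u with u = 18/13 a unit in ℤ_19. Expand u iteratively via a_{v+i} = u_i mod 19, u_{i+1} = (u_i − a_{v+i})/19:
  u_0 = 18/13;  a_2 = 16;  u_1 = (u_0 − 16)/19 = -10/13
  u_1 = -10/13;  a_3 = 8;  u_2 = (u_1 − 8)/19 = -6/13
  u_2 = -6/13;  a_4 = 1;  u_3 = (u_2 − 1)/19 = -1/13
  u_3 = -1/13;  a_5 = 16;  u_4 = (u_3 − 16)/19 = -11/13
Digits: (0, 0, 16, 8, 1, 16).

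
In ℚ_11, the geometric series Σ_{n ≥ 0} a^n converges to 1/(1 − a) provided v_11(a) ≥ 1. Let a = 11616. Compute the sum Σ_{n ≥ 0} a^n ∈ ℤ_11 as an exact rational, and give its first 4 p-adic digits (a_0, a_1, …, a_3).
Σ a^n = 1/(1 − a) = -1/11615;  first 4 digits = (1, 0, 8, 8)

v_11(a) = 2 ≥ 1, so the series converges in ℤ_11 to 1/(1 − a) = 1/(1 − 11616) = -1/11615. Expand this rational in ℤ_11: compute digits iteratively via d_i = x_i mod 11, x_{i+1} = (x_i − d_i)/11. The first 4 digits are (1, 0, 8, 8).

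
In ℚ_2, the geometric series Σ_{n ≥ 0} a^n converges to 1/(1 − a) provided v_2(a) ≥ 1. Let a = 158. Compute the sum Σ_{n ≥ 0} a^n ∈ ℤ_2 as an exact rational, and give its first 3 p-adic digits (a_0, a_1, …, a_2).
Σ a^n = 1/(1 − a) = -1/157;  first 3 digits = (1, 1, 0)

v_2(a) = 1 ≥ 1, so the series converges in ℤ_2 to 1/(1 − a) = 1/(1 − 158) = -1/157. Expand this rational in ℤ_2: compute digits iteratively via d_i = x_i mod 2, x_{i+1} = (x_i − d_i)/2. The first 3 digits are (1, 1, 0).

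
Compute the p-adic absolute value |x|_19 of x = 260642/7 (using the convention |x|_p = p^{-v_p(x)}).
|260642/7|_19 = 1/130321

Step 1 — compute v_19(x) by factoring powers of 19 out of the numerator and denominator: v_19(260642/7) = 4. Step 2 — apply |x|_p = p^{-v_p(x)} = 19^{-4} = 1/130321.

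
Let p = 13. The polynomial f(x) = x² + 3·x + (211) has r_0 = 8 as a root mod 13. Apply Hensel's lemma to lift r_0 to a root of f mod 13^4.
r_3 = 18520 (mod 28561)

Hensel: r_{i+1} = r_i − f(r_i)·(f′(r_i))^{-1} mod 13^{i+2}, f′(x) = 2x + 3. Iterate:
  r_0 = 8 (mod 13)
  r_1 = 99 (mod 169)
  r_2 = 944 (mod 2197)
  r_3 = 18520 (mod 28561)
Final: r = 18520 satisfies f(r) ≡ 0 mod 13^4.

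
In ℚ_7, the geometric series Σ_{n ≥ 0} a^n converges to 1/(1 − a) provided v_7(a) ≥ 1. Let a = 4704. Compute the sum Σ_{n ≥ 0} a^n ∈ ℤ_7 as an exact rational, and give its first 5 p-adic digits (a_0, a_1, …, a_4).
Σ a^n = 1/(1 − a) = -1/4703;  first 5 digits = (1, 0, 5, 6, 5)

v_7(a) = 2 ≥ 1, so the series converges in ℤ_7 to 1/(1 − a) = 1/(1 − 4704) = -1/4703. Expand this rational in ℤ_7: compute digits iteratively via d_i = x_i mod 7, x_{i+1} = (x_i − d_i)/7. The first 5 digits are (1, 0, 5, 6, 5).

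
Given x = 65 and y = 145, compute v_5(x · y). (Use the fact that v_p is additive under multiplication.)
v_5(9425) = 2

v_p(x) = 1 (factor: 65 = 5^1 · 13); v_p(y) = 1 (factor: 145 = 5^1 · 29). Additivity: v_p(xy) = v_p(x) + v_p(y) = 1 + 1 = 2. (Direct check: xy = 9425 = 5^2 · (377).)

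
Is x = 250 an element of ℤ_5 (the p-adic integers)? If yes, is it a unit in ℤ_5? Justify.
x ∈ ℤ_5 but not a unit; v_5(x) = 3 > 0

ℤ_5 = {x ∈ ℚ_5 : v_5(x) ≥ 0} and ℤ_5^× = {x ∈ ℤ_5 : v_5(x) = 0}. Here v_5(250) = v_5(num) − v_5(den) = 3; compare against these criteria.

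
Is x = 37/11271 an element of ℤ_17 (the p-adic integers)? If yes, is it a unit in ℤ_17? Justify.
x ∉ ℤ_17 (v_17(x) = -2 < 0)

ℤ_17 = {x ∈ ℚ_17 : v_17(x) ≥ 0} and ℤ_17^× = {x ∈ ℤ_17 : v_17(x) = 0}. Here v_17(37/11271) = v_17(num) − v_17(den) = -2; compare against these criteria.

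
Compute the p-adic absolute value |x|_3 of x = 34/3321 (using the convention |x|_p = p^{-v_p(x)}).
|34/3321|_3 = 81

Step 1 — compute v_3(x) by factoring powers of 3 out of the numerator and denominator: v_3(34/3321) = -4. Step 2 — apply |x|_p = p^{-v_p(x)} = 3^{4} = 81.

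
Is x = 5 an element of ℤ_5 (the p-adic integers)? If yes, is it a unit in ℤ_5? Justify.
x ∈ ℤ_5 but not a unit; v_5(x) = 1 > 0

ℤ_5 = {x ∈ ℚ_5 : v_5(x) ≥ 0} and ℤ_5^× = {x ∈ ℤ_5 : v_5(x) = 0}. Here v_5(5) = v_5(num) − v_5(den) = 1; compare against these criteria.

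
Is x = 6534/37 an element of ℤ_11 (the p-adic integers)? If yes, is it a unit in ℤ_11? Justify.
x ∈ ℤ_11 but not a unit; v_11(x) = 2 > 0

ℤ_11 = {x ∈ ℚ_11 : v_11(x) ≥ 0} and ℤ_11^× = {x ∈ ℤ_11 : v_11(x) = 0}. Here v_11(6534/37) = v_11(num) − v_11(den) = 2; compare against these criteria.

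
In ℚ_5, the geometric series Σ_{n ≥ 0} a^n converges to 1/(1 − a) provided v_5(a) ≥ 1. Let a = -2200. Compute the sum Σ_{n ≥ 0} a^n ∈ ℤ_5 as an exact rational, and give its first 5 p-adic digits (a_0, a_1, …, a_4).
Σ a^n = 1/(1 − a) = 1/2201;  first 5 digits = (1, 0, 2, 2, 0)

v_5(a) = 2 ≥ 1, so the series converges in ℤ_5 to 1/(1 − a) = 1/(1 − (-2200)) = 1/2201. Expand this rational in ℤ_5: compute digits iteratively via d_i = x_i mod 5, x_{i+1} = (x_i − d_i)/5. The first 5 digits are (1, 0, 2, 2, 0).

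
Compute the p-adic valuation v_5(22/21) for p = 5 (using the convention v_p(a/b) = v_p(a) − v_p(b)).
v_5(22/21) = 0

Factor powers of 5 from the numerator and denominator of the reduced fraction: 22 = 5^0 · 22 and 21 = 5^0 · 21. Apply v_p(a/b) = v_p(a) − v_p(b): v_5(22/21) = 0 − 0 = 0.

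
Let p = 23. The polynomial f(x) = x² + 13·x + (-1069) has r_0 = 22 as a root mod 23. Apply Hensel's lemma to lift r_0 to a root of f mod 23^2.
r_1 = 482 (mod 529)

Hensel: r_{i+1} = r_i − f(r_i)·(f′(r_i))^{-1} mod 23^{i+2}, f′(x) = 2x + 13. Iterate:
  r_0 = 22 (mod 23)
  r_1 = 482 (mod 529)
Final: r = 482 satisfies f(r) ≡ 0 mod 23^2.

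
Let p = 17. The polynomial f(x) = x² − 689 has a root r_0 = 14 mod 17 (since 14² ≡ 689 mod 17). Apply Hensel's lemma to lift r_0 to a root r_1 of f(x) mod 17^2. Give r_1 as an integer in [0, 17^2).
r_1 = 269 (mod 289)

Hensel's recurrence: r_{i+1} = r_i − f(r_i)·(f′(r_i))^{-1} mod 17^{i+2}, with f′(x) = 2x. Iterate:
  r_0 = 14 (mod 17)
  r_1 = 269 (mod 289)
Final: r_1 = 269, and one checks f(r_1) ≡ 0 mod 17^2.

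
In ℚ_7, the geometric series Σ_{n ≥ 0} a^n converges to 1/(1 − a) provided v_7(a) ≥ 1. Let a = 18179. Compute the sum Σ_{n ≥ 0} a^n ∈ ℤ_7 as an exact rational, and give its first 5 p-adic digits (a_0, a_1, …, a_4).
Σ a^n = 1/(1 − a) = -1/18178;  first 5 digits = (1, 0, 0, 4, 0)

v_7(a) = 3 ≥ 1, so the series converges in ℤ_7 to 1/(1 − a) = 1/(1 − 18179) = -1/18178. Expand this rational in ℤ_7: compute digits iteratively via d_i = x_i mod 7, x_{i+1} = (x_i − d_i)/7. The first 5 digits are (1, 0, 0, 4, 0).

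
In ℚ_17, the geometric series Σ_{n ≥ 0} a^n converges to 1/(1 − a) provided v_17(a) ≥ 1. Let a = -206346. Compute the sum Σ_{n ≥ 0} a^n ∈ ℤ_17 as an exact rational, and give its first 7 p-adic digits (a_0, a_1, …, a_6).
Σ a^n = 1/(1 − a) = 1/206347;  first 7 digits = (1, 0, 0, 9, 14, 16, 12)

v_17(a) = 3 ≥ 1, so the series converges in ℤ_17 to 1/(1 − a) = 1/(1 − (-206346)) = 1/206347. Expand this rational in ℤ_17: compute digits iteratively via d_i = x_i mod 17, x_{i+1} = (x_i − d_i)/17. The first 7 digits are (1, 0, 0, 9, 14, 16, 12).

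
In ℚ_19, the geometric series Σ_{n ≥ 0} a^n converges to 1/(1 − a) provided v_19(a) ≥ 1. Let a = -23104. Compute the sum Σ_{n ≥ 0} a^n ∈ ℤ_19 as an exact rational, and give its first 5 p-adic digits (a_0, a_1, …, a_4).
Σ a^n = 1/(1 − a) = 1/23105;  first 5 digits = (1, 0, 12, 15, 10)

v_19(a) = 2 ≥ 1, so the series converges in ℤ_19 to 1/(1 − a) = 1/(1 − (-23104)) = 1/23105. Expand this rational in ℤ_19: compute digits iteratively via d_i = x_i mod 19, x_{i+1} = (x_i − d_i)/19. The first 5 digits are (1, 0, 12, 15, 10).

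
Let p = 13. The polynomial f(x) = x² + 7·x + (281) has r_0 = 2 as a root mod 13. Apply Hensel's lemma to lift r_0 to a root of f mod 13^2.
r_1 = 67 (mod 169)

Hensel: r_{i+1} = r_i − f(r_i)·(f′(r_i))^{-1} mod 13^{i+2}, f′(x) = 2x + 7. Iterate:
  r_0 = 2 (mod 13)
  r_1 = 67 (mod 169)
Final: r = 67 satisfies f(r) ≡ 0 mod 13^2.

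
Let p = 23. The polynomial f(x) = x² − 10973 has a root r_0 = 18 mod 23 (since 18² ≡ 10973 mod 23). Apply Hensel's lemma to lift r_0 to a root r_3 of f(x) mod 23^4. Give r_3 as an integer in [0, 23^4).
r_3 = 146597 (mod 279841)

Hensel's recurrence: r_{i+1} = r_i − f(r_i)·(f′(r_i))^{-1} mod 23^{i+2}, with f′(x) = 2x. Iterate:
  r_0 = 18 (mod 23)
  r_1 = 64 (mod 529)
  r_2 = 593 (mod 12167)
  r_3 = 146597 (mod 279841)
Final: r_3 = 146597, and one checks f(r_3) ≡ 0 mod 23^4.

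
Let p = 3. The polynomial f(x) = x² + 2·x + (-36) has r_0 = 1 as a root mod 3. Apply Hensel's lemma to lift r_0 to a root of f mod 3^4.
r_3 = 61 (mod 81)

Hensel: r_{i+1} = r_i − f(r_i)·(f′(r_i))^{-1} mod 3^{i+2}, f′(x) = 2x + 2. Iterate:
  r_0 = 1 (mod 3)
  r_1 = 7 (mod 9)
  r_2 = 7 (mod 27)
  r_3 = 61 (mod 81)
Final: r = 61 satisfies f(r) ≡ 0 mod 3^4.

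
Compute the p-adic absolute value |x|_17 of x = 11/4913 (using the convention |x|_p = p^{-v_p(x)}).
|11/4913|_17 = 4913

Step 1 — compute v_17(x) by factoring powers of 17 out of the numerator and denominator: v_17(11/4913) = -3. Step 2 — apply |x|_p = p^{-v_p(x)} = 17^{3} = 4913.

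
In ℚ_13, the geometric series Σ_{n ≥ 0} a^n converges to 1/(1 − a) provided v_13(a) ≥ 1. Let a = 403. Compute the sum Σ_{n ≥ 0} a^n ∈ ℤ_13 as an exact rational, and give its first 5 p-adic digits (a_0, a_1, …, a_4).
Σ a^n = 1/(1 − a) = -1/402;  first 5 digits = (1, 5, 1, 4, 10)

v_13(a) = 1 ≥ 1, so the series converges in ℤ_13 to 1/(1 − a) = 1/(1 − 403) = -1/402. Expand this rational in ℤ_13: compute digits iteratively via d_i = x_i mod 13, x_{i+1} = (x_i − d_i)/13. The first 5 digits are (1, 5, 1, 4, 10).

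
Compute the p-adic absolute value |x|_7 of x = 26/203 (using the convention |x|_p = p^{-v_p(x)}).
|26/203|_7 = 7

Step 1 — compute v_7(x) by factoring powers of 7 out of the numerator and denominator: v_7(26/203) = -1. Step 2 — apply |x|_p = p^{-v_p(x)} = 7^{1} = 7.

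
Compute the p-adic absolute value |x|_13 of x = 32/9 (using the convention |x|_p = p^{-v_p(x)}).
|32/9|_13 = 1

Step 1 — compute v_13(x) by factoring powers of 13 out of the numerator and denominator: v_13(32/9) = 0. Step 2 — apply |x|_p = p^{-v_p(x)} = 13^{0} = 1.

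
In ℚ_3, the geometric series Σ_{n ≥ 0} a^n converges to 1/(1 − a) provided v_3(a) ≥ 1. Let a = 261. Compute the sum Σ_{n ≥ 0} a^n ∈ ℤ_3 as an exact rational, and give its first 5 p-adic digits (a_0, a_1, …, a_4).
Σ a^n = 1/(1 − a) = -1/260;  first 5 digits = (1, 0, 2, 0, 1)

v_3(a) = 2 ≥ 1, so the series converges in ℤ_3 to 1/(1 − a) = 1/(1 − 261) = -1/260. Expand this rational in ℤ_3: compute digits iteratively via d_i = x_i mod 3, x_{i+1} = (x_i − d_i)/3. The first 5 digits are (1, 0, 2, 0, 1).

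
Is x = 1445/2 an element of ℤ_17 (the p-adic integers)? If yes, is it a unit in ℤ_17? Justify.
x ∈ ℤ_17 but not a unit; v_17(x) = 2 > 0

ℤ_17 = {x ∈ ℚ_17 : v_17(x) ≥ 0} and ℤ_17^× = {x ∈ ℤ_17 : v_17(x) = 0}. Here v_17(1445/2) = v_17(num) − v_17(den) = 2; compare against these criteria.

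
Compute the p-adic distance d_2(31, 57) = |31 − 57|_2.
d_2(31, 57) = 1/2

Step 1 — x − y = 31 − 57 = -26. Step 2 — v_2(-26) = 1 (factor: -26 = −(2^1 · 13); the sign does not affect v_p). Step 3 — |x − y|_2 = 2^{-1} = 1/2.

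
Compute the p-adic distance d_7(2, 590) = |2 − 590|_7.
d_7(2, 590) = 1/49

Step 1 — x − y = 2 − 590 = -588. Step 2 — v_7(-588) = 2 (factor: -588 = −(7^2 · 12); the sign does not affect v_p). Step 3 — |x − y|_7 = 7^{-2} = 1/49.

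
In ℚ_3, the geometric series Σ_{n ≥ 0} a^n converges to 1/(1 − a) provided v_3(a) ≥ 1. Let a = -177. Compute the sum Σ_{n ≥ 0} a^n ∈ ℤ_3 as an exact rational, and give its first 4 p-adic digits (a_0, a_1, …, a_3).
Σ a^n = 1/(1 − a) = 1/178;  first 4 digits = (1, 1, 2, 2)

v_3(a) = 1 ≥ 1, so the series converges in ℤ_3 to 1/(1 − a) = 1/(1 − (-177)) = 1/178. Expand this rational in ℤ_3: compute digits iteratively via d_i = x_i mod 3, x_{i+1} = (x_i − d_i)/3. The first 4 digits are (1, 1, 2, 2).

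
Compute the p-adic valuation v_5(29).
v_5(29) = 0

v_5(n) is the largest exponent k such that 5^k divides n. Factor out: 29 = 5^0 · 29. (Sign doesn't affect v_p.) So v_5(29) = 0.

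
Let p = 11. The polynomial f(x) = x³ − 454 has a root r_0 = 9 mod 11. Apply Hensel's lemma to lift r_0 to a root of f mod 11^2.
r_1 = 97 (mod 121)

Hensel: r_{i+1} = r_i − f(r_i)/f′(r_i) mod 11^{i+2}, where f′(x) = 3x². Iterate:
  r_0 = 9 (mod 11)
  r_1 = 97 (mod 121)
Final: r = 97 with f(r) ≡ 0 mod 11^2.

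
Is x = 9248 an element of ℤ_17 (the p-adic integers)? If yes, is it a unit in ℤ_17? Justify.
x ∈ ℤ_17 but not a unit; v_17(x) = 2 > 0

ℤ_17 = {x ∈ ℚ_17 : v_17(x) ≥ 0} and ℤ_17^× = {x ∈ ℤ_17 : v_17(x) = 0}. Here v_17(9248) = v_17(num) − v_17(den) = 2; compare against these criteria.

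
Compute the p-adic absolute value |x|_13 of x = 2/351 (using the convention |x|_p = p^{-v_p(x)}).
|2/351|_13 = 13

Step 1 — compute v_13(x) by factoring powers of 13 out of the numerator and denominator: v_13(2/351) = -1. Step 2 — apply |x|_p = p^{-v_p(x)} = 13^{1} = 13.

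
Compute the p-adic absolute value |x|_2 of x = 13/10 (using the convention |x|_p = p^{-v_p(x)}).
|13/10|_2 = 2

Step 1 — compute v_2(x) by factoring powers of 2 out of the numerator and denominator: v_2(13/10) = -1. Step 2 — apply |x|_p = p^{-v_p(x)} = 2^{1} = 2.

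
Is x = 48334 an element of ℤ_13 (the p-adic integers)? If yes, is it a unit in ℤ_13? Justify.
x ∈ ℤ_13 but not a unit; v_13(x) = 3 > 0

ℤ_13 = {x ∈ ℚ_13 : v_13(x) ≥ 0} and ℤ_13^× = {x ∈ ℤ_13 : v_13(x) = 0}. Here v_13(48334) = v_13(num) − v_13(den) = 3; compare against these criteria.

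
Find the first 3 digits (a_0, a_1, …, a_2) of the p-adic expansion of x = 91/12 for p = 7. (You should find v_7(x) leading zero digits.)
(a_0, …, a_2) = (0, 4, 6)

v_7(91/12) = 1, so a_0 = ... = a_0 = 0. Factor out: x = 7^1 · u with u = 13/12 a unit in ℤ_7. Expand u iteratively via a_{v+i} = u_i mod 7, u_{i+1} = (u_i − a_{v+i})/7:
  u_0 = 13/12;  a_1 = 4;  u_1 = (u_0 − 4)/7 = -5/12
  u_1 = -5/12;  a_2 = 6;  u_2 = (u_1 − 6)/7 = -11/12
Digits: (0, 4, 6).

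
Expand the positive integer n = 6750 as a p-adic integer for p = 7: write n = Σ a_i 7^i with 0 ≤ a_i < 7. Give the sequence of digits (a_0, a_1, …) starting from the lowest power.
(a_0, a_1, …) = (2, 5, 4, 5, 2)

Repeated division by 7 gives the digits low-to-high: 6750 = 2 + 5·7^1 + 4·7^2 + 5·7^3 + 2·7^4. Digit sequence: (2, 5, 4, 5, 2).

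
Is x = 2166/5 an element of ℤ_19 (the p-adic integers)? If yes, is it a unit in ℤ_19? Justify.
x ∈ ℤ_19 but not a unit; v_19(x) = 2 > 0

ℤ_19 = {x ∈ ℚ_19 : v_19(x) ≥ 0} and ℤ_19^× = {x ∈ ℤ_19 : v_19(x) = 0}. Here v_19(2166/5) = v_19(num) − v_19(den) = 2; compare against these criteria.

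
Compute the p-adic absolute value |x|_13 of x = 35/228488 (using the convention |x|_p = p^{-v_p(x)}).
|35/228488|_13 = 28561

Step 1 — compute v_13(x) by factoring powers of 13 out of the numerator and denominator: v_13(35/228488) = -4. Step 2 — apply |x|_p = p^{-v_p(x)} = 13^{4} = 28561.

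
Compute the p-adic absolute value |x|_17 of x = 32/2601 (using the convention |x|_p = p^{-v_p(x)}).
|32/2601|_17 = 289

Step 1 — compute v_17(x) by factoring powers of 17 out of the numerator and denominator: v_17(32/2601) = -2. Step 2 — apply |x|_p = p^{-v_p(x)} = 17^{2} = 289.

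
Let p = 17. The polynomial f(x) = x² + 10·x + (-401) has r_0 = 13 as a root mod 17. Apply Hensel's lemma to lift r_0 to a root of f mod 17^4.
r_3 = 20005 (mod 83521)

Hensel: r_{i+1} = r_i − f(r_i)·(f′(r_i))^{-1} mod 17^{i+2}, f′(x) = 2x + 10. Iterate:
  r_0 = 13 (mod 17)
  r_1 = 64 (mod 289)
  r_2 = 353 (mod 4913)
  r_3 = 20005 (mod 83521)
Final: r = 20005 satisfies f(r) ≡ 0 mod 17^4.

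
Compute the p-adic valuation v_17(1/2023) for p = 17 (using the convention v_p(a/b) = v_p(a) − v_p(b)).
v_17(1/2023) = -2

Factor powers of 17 from the numerator and denominator of the reduced fraction: 1 = 17^0 · 1 and 2023 = 17^2 · 7. Apply v_p(a/b) = v_p(a) − v_p(b): v_17(1/2023) = 0 − 2 = -2.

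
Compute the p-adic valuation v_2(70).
v_2(70) = 1

v_2(n) is the largest exponent k such that 2^k divides n. Factor out: 70 = 2^1 · 35. (Sign doesn't affect v_p.) So v_2(70) = 1.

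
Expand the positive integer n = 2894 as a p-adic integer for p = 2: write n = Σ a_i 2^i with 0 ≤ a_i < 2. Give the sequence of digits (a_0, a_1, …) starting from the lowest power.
(a_0, a_1, …) = (0, 1, 1, 1, 0, 0, 1, 0, 1, 1, 0, 1)

Repeated division by 2 gives the digits low-to-high: 2894 = 1·2^1 + 1·2^2 + 1·2^3 + 1·2^6 + 1·2^8 + 1·2^9 + 1·2^11. Digit sequence: (0, 1, 1, 1, 0, 0, 1, 0, 1, 1, 0, 1).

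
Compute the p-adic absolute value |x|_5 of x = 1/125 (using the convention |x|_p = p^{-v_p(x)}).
|1/125|_5 = 125

Step 1 — compute v_5(x) by factoring powers of 5 out of the numerator and denominator: v_5(1/125) = -3. Step 2 — apply |x|_p = p^{-v_p(x)} = 5^{3} = 125.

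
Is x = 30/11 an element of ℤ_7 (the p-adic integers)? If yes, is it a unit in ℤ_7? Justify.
x ∈ ℤ_7^× (unit); v_7(x) = 0

ℤ_7 = {x ∈ ℚ_7 : v_7(x) ≥ 0} and ℤ_7^× = {x ∈ ℤ_7 : v_7(x) = 0}. Here v_7(30/11) = v_7(num) − v_7(den) = 0; compare against these criteria.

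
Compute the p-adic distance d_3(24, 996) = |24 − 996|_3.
d_3(24, 996) = 1/243

Step 1 — x − y = 24 − 996 = -972. Step 2 — v_3(-972) = 5 (factor: -972 = −(3^5 · 4); the sign does not affect v_p). Step 3 — |x − y|_3 = 3^{-5} = 1/243.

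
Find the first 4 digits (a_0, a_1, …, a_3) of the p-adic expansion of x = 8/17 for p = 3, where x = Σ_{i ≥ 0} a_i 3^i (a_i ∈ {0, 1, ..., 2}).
(a_0, …, a_3) = (1, 0, 1, 0)

v_3(8/17) = 0 (numerator and denominator both coprime to 3), so x ∈ ℤ_3^×. Compute digits iteratively via a_i = x_i mod 3, x_{i+1} = (x_i − a_i)/3, with x_0 = x:
  x_0 = 8/17;  a_0 = 1;  x_1 = (x_0 − 1)/3 = -3/17
  x_1 = -3/17;  a_1 = 0;  x_2 = (x_1 − 0)/3 = -1/17
  x_2 = -1/17;  a_2 = 1;  x_3 = (x_2 − 1)/3 = -6/17
  x_3 = -6/17;  a_3 = 0;  x_4 = (x_3 − 0)/3 = -2/17
Digits: (1, 0, 1, 0).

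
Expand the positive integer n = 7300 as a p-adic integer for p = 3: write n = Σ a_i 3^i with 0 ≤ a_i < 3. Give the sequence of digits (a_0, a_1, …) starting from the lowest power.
(a_0, a_1, …) = (1, 0, 1, 0, 0, 0, 1, 0, 1)

Repeated division by 3 gives the digits low-to-high: 7300 = 1 + 1·3^2 + 1·3^6 + 1·3^8. Digit sequence: (1, 0, 1, 0, 0, 0, 1, 0, 1).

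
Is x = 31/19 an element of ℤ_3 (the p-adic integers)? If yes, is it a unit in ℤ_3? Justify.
x ∈ ℤ_3^× (unit); v_3(x) = 0

ℤ_3 = {x ∈ ℚ_3 : v_3(x) ≥ 0} and ℤ_3^× = {x ∈ ℤ_3 : v_3(x) = 0}. Here v_3(31/19) = v_3(num) − v_3(den) = 0; compare against these criteria.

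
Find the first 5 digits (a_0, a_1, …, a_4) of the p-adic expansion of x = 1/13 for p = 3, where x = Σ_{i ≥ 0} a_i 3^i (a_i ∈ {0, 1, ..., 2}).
(a_0, …, a_4) = (1, 2, 2, 0, 2)

v_3(1/13) = 0 (numerator and denominator both coprime to 3), so x ∈ ℤ_3^×. Compute digits iteratively via a_i = x_i mod 3, x_{i+1} = (x_i − a_i)/3, with x_0 = x:
  x_0 = 1/13;  a_0 = 1;  x_1 = (x_0 − 1)/3 = -4/13
  x_1 = -4/13;  a_1 = 2;  x_2 = (x_1 − 2)/3 = -10/13
  x_2 = -10/13;  a_2 = 2;  x_3 = (x_2 − 2)/3 = -12/13
  x_3 = -12/13;  a_3 = 0;  x_4 = (x_3 − 0)/3 = -4/13
  x_4 = -4/13;  a_4 = 2;  x_5 = (x_4 − 2)/3 = -10/13
Digits: (1, 2, 2, 0, 2).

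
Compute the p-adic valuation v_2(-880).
v_2(-880) = 4

v_2(n) is the largest exponent k such that 2^k divides n. Factor out: -880 = -2^4 · 55. (Sign doesn't affect v_p.) So v_2(-880) = 4.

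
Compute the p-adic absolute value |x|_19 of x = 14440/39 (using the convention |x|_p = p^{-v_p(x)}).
|14440/39|_19 = 1/361

Step 1 — compute v_19(x) by factoring powers of 19 out of the numerator and denominator: v_19(14440/39) = 2. Step 2 — apply |x|_p = p^{-v_p(x)} = 19^{-2} = 1/361.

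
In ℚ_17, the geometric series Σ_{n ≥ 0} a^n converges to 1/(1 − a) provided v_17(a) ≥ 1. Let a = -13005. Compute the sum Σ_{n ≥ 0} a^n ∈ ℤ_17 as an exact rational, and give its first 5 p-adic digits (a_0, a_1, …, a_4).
Σ a^n = 1/(1 − a) = 1/13006;  first 5 digits = (1, 0, 6, 14, 1)

v_17(a) = 2 ≥ 1, so the series converges in ℤ_17 to 1/(1 − a) = 1/(1 − (-13005)) = 1/13006. Expand this rational in ℤ_17: compute digits iteratively via d_i = x_i mod 17, x_{i+1} = (x_i − d_i)/17. The first 5 digits are (1, 0, 6, 14, 1).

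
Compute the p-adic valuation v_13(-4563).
v_13(-4563) = 2

v_13(n) is the largest exponent k such that 13^k divides n. Factor out: -4563 = -13^2 · 27. (Sign doesn't affect v_p.) So v_13(-4563) = 2.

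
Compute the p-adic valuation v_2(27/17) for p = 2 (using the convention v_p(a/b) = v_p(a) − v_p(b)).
v_2(27/17) = 0

Factor powers of 2 from the numerator and denominator of the reduced fraction: 27 = 2^0 · 27 and 17 = 2^0 · 17. Apply v_p(a/b) = v_p(a) − v_p(b): v_2(27/17) = 0 − 0 = 0.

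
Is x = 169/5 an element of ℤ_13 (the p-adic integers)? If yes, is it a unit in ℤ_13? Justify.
x ∈ ℤ_13 but not a unit; v_13(x) = 2 > 0

ℤ_13 = {x ∈ ℚ_13 : v_13(x) ≥ 0} and ℤ_13^× = {x ∈ ℤ_13 : v_13(x) = 0}. Here v_13(169/5) = v_13(num) − v_13(den) = 2; compare against these criteria.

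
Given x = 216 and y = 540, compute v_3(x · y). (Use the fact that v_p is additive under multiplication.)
v_3(116640) = 6

v_p(x) = 3 (factor: 216 = 3^3 · 8); v_p(y) = 3 (factor: 540 = 3^3 · 20). Additivity: v_p(xy) = v_p(x) + v_p(y) = 3 + 3 = 6. (Direct check: xy = 116640 = 3^6 · (160).)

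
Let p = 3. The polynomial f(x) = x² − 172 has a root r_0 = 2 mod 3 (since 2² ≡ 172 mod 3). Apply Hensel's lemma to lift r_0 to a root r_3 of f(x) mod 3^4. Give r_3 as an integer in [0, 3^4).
r_3 = 35 (mod 81)

Hensel's recurrence: r_{i+1} = r_i − f(r_i)·(f′(r_i))^{-1} mod 3^{i+2}, with f′(x) = 2x. Iterate:
  r_0 = 2 (mod 3)
  r_1 = 8 (mod 9)
  r_2 = 8 (mod 27)
  r_3 = 35 (mod 81)
Final: r_3 = 35, and one checks f(r_3) ≡ 0 mod 3^4.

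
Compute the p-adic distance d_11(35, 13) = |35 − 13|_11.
d_11(35, 13) = 1/11

Step 1 — x − y = 35 − 13 = 22. Step 2 — v_11(22) = 1 (factor: 22 = (11^1 · 2); the sign does not affect v_p). Step 3 — |x − y|_11 = 11^{-1} = 1/11.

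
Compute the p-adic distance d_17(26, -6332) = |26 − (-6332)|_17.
d_17(26, -6332) = 1/289

Step 1 — x − y = 26 − (-6332) = 6358. Step 2 — v_17(6358) = 2 (factor: 6358 = (17^2 · 22); the sign does not affect v_p). Step 3 — |x − y|_17 = 17^{-2} = 1/289.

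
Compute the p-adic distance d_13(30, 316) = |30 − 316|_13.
d_13(30, 316) = 1/13

Step 1 — x − y = 30 − 316 = -286. Step 2 — v_13(-286) = 1 (factor: -286 = −(13^1 · 22); the sign does not affect v_p). Step 3 — |x − y|_13 = 13^{-1} = 1/13.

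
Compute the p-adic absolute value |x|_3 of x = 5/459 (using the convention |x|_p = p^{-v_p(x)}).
|5/459|_3 = 27

Step 1 — compute v_3(x) by factoring powers of 3 out of the numerator and denominator: v_3(5/459) = -3. Step 2 — apply |x|_p = p^{-v_p(x)} = 3^{3} = 27.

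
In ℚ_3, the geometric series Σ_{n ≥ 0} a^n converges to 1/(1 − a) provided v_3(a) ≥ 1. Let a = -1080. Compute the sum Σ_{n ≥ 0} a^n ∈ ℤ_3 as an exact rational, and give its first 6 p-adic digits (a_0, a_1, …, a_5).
Σ a^n = 1/(1 − a) = 1/1081;  first 6 digits = (1, 0, 0, 2, 1, 1)

v_3(a) = 3 ≥ 1, so the series converges in ℤ_3 to 1/(1 − a) = 1/(1 − (-1080)) = 1/1081. Expand this rational in ℤ_3: compute digits iteratively via d_i = x_i mod 3, x_{i+1} = (x_i − d_i)/3. The first 6 digits are (1, 0, 0, 2, 1, 1).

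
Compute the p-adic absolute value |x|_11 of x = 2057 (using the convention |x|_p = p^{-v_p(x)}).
|2057|_11 = 1/121

Step 1 — compute v_11(x) by factoring powers of 11 out of the numerator and denominator: v_11(2057) = 2. Step 2 — apply |x|_p = p^{-v_p(x)} = 11^{-2} = 1/121.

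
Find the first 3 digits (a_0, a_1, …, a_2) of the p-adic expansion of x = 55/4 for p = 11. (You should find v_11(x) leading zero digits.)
(a_0, …, a_2) = (0, 4, 8)

v_11(55/4) = 1, so a_0 = ... = a_0 = 0. Factor out: x = 11^1 · u with u = 5/4 a unit in ℤ_11. Expand u iteratively via a_{v+i} = u_i mod 11, u_{i+1} = (u_i − a_{v+i})/11:
  u_0 = 5/4;  a_1 = 4;  u_1 = (u_0 − 4)/11 = -1/4
  u_1 = -1/4;  a_2 = 8;  u_2 = (u_1 − 8)/11 = -3/4
Digits: (0, 4, 8).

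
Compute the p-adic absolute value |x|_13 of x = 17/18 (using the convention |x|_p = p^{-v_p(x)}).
|17/18|_13 = 1

Step 1 — compute v_13(x) by factoring powers of 13 out of the numerator and denominator: v_13(17/18) = 0. Step 2 — apply |x|_p = p^{-v_p(x)} = 13^{0} = 1.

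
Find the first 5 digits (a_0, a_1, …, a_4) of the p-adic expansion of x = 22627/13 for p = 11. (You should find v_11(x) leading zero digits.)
(a_0, …, a_4) = (0, 0, 0, 3, 10)

v_11(22627/13) = 3, so a_0 = ... = a_2 = 0. Factor out: x = 11^3 · u with u = 17/13 a unit in ℤ_11. Expand u iteratively via a_{v+i} = u_i mod 11, u_{i+1} = (u_i − a_{v+i})/11:
  u_0 = 17/13;  a_3 = 3;  u_1 = (u_0 − 3)/11 = -2/13
  u_1 = -2/13;  a_4 = 10;  u_2 = (u_1 − 10)/11 = -12/13
Digits: (0, 0, 0, 3, 10).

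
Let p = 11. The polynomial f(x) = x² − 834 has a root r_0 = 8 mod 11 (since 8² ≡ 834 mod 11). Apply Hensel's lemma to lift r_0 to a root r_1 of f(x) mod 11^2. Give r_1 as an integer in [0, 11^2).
r_1 = 41 (mod 121)

Hensel's recurrence: r_{i+1} = r_i − f(r_i)·(f′(r_i))^{-1} mod 11^{i+2}, with f′(x) = 2x. Iterate:
  r_0 = 8 (mod 11)
  r_1 = 41 (mod 121)
Final: r_1 = 41, and one checks f(r_1) ≡ 0 mod 11^2.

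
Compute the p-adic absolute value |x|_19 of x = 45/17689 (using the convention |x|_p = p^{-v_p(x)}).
|45/17689|_19 = 361

Step 1 — compute v_19(x) by factoring powers of 19 out of the numerator and denominator: v_19(45/17689) = -2. Step 2 — apply |x|_p = p^{-v_p(x)} = 19^{2} = 361.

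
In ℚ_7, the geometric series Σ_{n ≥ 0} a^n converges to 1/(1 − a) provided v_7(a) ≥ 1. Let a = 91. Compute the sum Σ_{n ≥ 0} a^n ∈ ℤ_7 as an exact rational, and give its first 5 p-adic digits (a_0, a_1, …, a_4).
Σ a^n = 1/(1 − a) = -1/90;  first 5 digits = (1, 6, 2, 2, 3)

v_7(a) = 1 ≥ 1, so the series converges in ℤ_7 to 1/(1 − a) = 1/(1 − 91) = -1/90. Expand this rational in ℤ_7: compute digits iteratively via d_i = x_i mod 7, x_{i+1} = (x_i − d_i)/7. The first 5 digits are (1, 6, 2, 2, 3).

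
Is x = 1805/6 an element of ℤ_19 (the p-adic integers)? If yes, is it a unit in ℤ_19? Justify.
x ∈ ℤ_19 but not a unit; v_19(x) = 2 > 0

ℤ_19 = {x ∈ ℚ_19 : v_19(x) ≥ 0} and ℤ_19^× = {x ∈ ℤ_19 : v_19(x) = 0}. Here v_19(1805/6) = v_19(num) − v_19(den) = 2; compare against these criteria.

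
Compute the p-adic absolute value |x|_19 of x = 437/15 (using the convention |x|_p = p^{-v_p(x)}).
|437/15|_19 = 1/19

Step 1 — compute v_19(x) by factoring powers of 19 out of the numerator and denominator: v_19(437/15) = 1. Step 2 — apply |x|_p = p^{-v_p(x)} = 19^{-1} = 1/19.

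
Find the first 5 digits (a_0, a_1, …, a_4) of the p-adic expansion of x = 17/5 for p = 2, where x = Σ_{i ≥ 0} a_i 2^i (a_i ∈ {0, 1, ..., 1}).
(a_0, …, a_4) = (1, 0, 1, 1, 1)

v_2(17/5) = 0 (numerator and denominator both coprime to 2), so x ∈ ℤ_2^×. Compute digits iteratively via a_i = x_i mod 2, x_{i+1} = (x_i − a_i)/2, with x_0 = x:
  x_0 = 17/5;  a_0 = 1;  x_1 = (x_0 − 1)/2 = 6/5
  x_1 = 6/5;  a_1 = 0;  x_2 = (x_1 − 0)/2 = 3/5
  x_2 = 3/5;  a_2 = 1;  x_3 = (x_2 − 1)/2 = -1/5
  x_3 = -1/5;  a_3 = 1;  x_4 = (x_3 − 1)/2 = -3/5
  x_4 = -3/5;  a_4 = 1;  x_5 = (x_4 − 1)/2 = -4/5
Digits: (1, 0, 1, 1, 1).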